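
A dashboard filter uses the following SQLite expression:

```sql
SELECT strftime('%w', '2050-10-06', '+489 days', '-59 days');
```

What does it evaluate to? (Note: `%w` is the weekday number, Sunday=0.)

First apply '+489 days', '-59 days': 2050-10-06 → 2051-12-10.
2051-12-10 is a Sunday; with Sunday=0 that is 0.

0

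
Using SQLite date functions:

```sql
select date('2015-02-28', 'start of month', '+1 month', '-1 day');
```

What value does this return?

`start of month` rewinds 2015-02-28 to 2015-02-01.
Adding +1 month to 2015-02-01 gives 2015-03-01.
Going back 1 day from 2015-03-01 reaches 2015-02-28 (last day of February, 28 days).

2015-02-28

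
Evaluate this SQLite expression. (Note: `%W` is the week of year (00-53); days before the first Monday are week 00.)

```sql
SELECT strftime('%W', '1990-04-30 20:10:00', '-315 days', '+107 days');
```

First apply '-315 days', '+107 days': 1990-04-30 20:10:00 → 1989-10-04 20:10:00.
1989-10-04 is a Wednesday. SQLite's %W counts Mondays since the year started; the result is 40.

40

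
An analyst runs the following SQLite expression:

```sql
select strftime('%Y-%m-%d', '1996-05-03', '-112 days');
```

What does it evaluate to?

1996-01-12

First apply '-112 days': 1996-05-03 → 1996-01-12.
`%Y-%m-%d` extracts the ISO date: 1996-01-12.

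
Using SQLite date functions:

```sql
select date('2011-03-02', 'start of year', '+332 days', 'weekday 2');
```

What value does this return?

2011-11-29

`start of year` rewinds 2011-03-02 to 2011-01-01.
Applying '+332 days' to 2011-01-01: counting 332 days forward gives 2011-11-29.
`weekday 2` advances to the next Tuesday; 2011-11-29 is already a Tuesday, so it stays at 2011-11-29.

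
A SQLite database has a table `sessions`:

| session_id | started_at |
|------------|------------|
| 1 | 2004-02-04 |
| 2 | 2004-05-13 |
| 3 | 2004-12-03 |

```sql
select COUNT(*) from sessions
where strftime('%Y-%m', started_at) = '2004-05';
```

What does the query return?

Rows with year-month 2004-05: 2004-05-13 → 1.

1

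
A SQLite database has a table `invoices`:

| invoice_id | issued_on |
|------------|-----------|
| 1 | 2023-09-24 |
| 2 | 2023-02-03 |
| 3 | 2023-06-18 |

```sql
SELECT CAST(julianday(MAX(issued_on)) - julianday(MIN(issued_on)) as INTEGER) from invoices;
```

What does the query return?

MIN = 2023-02-03, MAX = 2023-09-24.
25 days remain in February 2023 after the 3rd (28 − 3).
Full months from March 2023 through August 2023 contribute their day counts.
Then 24 days into September 2023.
Total: 25 + 31 + 30 + 31 + 30 + 31 + 31 + 24 = 233.

233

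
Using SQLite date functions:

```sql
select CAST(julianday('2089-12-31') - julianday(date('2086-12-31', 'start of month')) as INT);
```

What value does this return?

1126

`start of month` rewinds 2086-12-31 to 2086-12-01.
30 days remain in December 2086 after the 1st (31 − 1).
Full months from January 2087 through November 2089 contribute their day counts.
Then 31 days into December 2089.
Total: 30 + 31 + 28 + 31 + 30 + 31 + 30 + 31 + 31 + 30 + 31 + 30 + 31 + 31 + 29 + 31 + 30 + 31 + 30 + 31 + 31 + 30 + 31 + 30 + 31 + 31 + 28 + 31 + 30 + 31 + 30 + 31 + 31 + 30 + 31 + 30 + 31 = 1126.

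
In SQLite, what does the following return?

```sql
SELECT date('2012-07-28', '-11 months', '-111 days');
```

Adding -11 months to 2012-07-28 gives 2011-08-28.
Applying '-111 days' to 2011-08-28: counting 111 days back gives 2011-05-09.

2011-05-09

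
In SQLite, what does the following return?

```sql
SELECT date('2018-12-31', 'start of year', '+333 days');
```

`start of year` rewinds 2018-12-31 to 2018-01-01.
Applying '+333 days' to 2018-01-01: counting 333 days forward gives 2018-11-30.

2018-11-30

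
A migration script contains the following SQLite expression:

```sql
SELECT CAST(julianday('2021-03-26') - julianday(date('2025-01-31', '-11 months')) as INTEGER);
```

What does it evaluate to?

Adding -11 months to 2025-01-31 targets 2024-02-31. February 2024 has only 29 days, so SQLite normalizes the 2-day overflow forward to 2024-03-02.
5 days remain in March 2021 after the 26th (31 − 26).
Full months from April 2021 through February 2024 contribute their day counts.
Then 2 days into March 2024.
Total: 5 + 30 + 31 + 30 + 31 + 31 + 30 + 31 + 30 + 31 + 31 + 28 + 31 + 30 + 31 + 30 + 31 + 31 + 30 + 31 + 30 + 31 + 31 + 28 + 31 + 30 + 31 + 30 + 31 + 31 + 30 + 31 + 30 + 31 + 31 + 29 + 2 = 1072.
The subtraction is earlier − later, so the result is −1072 → -1072.

-1072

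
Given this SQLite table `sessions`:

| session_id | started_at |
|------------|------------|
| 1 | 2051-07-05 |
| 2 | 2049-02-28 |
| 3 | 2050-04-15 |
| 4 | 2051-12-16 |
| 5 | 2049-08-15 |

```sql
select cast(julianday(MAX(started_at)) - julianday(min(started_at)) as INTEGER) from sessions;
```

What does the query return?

MIN = 2049-02-28, MAX = 2051-12-16.
0 days remain in February 2049 after the 28th (28 − 28).
Full months from March 2049 through November 2051 contribute their day counts.
Then 16 days into December 2051.
Total: 0 + 31 + 30 + 31 + 30 + 31 + 31 + 30 + 31 + 30 + 31 + 31 + 28 + 31 + 30 + 31 + 30 + 31 + 31 + 30 + 31 + 30 + 31 + 31 + 28 + 31 + 30 + 31 + 30 + 31 + 31 + 30 + 31 + 30 + 16 = 1021.

1021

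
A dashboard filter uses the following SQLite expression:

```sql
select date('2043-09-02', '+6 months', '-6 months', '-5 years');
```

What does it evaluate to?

Adding +6 months to 2043-09-02 gives 2044-03-02.
Adding -6 months to 2044-03-02 gives 2043-09-02.
Adding -5 years to 2043-09-02 gives 2038-09-02.

2038-09-02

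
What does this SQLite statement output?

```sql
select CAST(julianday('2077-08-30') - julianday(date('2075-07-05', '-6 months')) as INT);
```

Adding -6 months to 2075-07-05 gives 2075-01-05.
26 days remain in January 2075 after the 5th (31 − 5).
Full months from February 2075 through July 2077 contribute their day counts.
Then 30 days into August 2077.
Total: 26 + 28 + 31 + 30 + 31 + 30 + 31 + 31 + 30 + 31 + 30 + 31 + 31 + 29 + 31 + 30 + 31 + 30 + 31 + 31 + 30 + 31 + 30 + 31 + 31 + 28 + 31 + 30 + 31 + 30 + 31 + 30 = 968.

968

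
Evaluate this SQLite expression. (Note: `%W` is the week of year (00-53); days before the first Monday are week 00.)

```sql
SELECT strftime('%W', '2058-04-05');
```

13

2058-04-05 is a Friday. SQLite's %W counts Mondays since the year started; the result is 13.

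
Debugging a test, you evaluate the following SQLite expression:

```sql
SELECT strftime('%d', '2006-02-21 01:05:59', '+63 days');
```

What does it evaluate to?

First apply '+63 days': 2006-02-21 01:05:59 → 2006-04-25 01:05:59.
`%d` extracts the 2-digit day of month: 25.

25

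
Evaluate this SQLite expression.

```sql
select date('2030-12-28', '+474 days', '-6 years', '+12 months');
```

Applying '+474 days' to 2030-12-28: counting 474 days forward gives 2032-04-15.
Adding -6 years to 2032-04-15 gives 2026-04-15.
Adding +12 months to 2026-04-15 gives 2027-04-15.

2027-04-15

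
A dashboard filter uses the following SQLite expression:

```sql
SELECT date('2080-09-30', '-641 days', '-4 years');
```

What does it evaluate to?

Applying '-641 days' to 2080-09-30: counting 641 days back gives 2078-12-29.
Adding -4 years to 2078-12-29 gives 2074-12-29.

2074-12-29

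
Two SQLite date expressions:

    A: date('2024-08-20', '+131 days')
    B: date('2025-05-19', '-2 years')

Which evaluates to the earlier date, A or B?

A = 2024-12-29.
B = 2023-05-19.
B is earlier.

B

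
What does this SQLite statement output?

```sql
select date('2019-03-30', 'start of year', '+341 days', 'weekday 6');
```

2019-12-14

`start of year` rewinds 2019-03-30 to 2019-01-01.
Applying '+341 days' to 2019-01-01: counting 341 days forward gives 2019-12-08.
`weekday 6` advances to the next Saturday; 2019-12-08 is a Sunday, so it moves forward to 2019-12-14.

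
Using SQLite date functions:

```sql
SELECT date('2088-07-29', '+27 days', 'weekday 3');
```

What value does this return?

July 2088 has 31 days; 2 remain after the 29th, so 3 days reach 2088-08-01.
Advancing 24 more days within August lands on 2088-08-25.
`weekday 3` advances to the next Wednesday; 2088-08-25 is already a Wednesday, so it stays at 2088-08-25.

2088-08-25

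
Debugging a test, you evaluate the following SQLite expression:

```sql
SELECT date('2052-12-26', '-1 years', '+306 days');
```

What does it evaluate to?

Adding -1 year to 2052-12-26 gives 2051-12-26.
Applying '+306 days' to 2051-12-26: counting 306 days forward gives 2052-10-27.

2052-10-27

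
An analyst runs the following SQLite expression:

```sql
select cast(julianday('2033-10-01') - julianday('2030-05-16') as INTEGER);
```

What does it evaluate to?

15 days remain in May 2030 after the 16th (31 − 16).
Full months from June 2030 through September 2033 contribute their day counts.
Then 1 day into October 2033.
Total: 15 + 30 + 31 + 31 + 30 + 31 + 30 + 31 + 31 + 28 + 31 + 30 + 31 + 30 + 31 + 31 + 30 + 31 + 30 + 31 + 31 + 29 + 31 + 30 + 31 + 30 + 31 + 31 + 30 + 31 + 30 + 31 + 31 + 28 + 31 + 30 + 31 + 30 + 31 + 31 + 30 + 1 = 1234.

1234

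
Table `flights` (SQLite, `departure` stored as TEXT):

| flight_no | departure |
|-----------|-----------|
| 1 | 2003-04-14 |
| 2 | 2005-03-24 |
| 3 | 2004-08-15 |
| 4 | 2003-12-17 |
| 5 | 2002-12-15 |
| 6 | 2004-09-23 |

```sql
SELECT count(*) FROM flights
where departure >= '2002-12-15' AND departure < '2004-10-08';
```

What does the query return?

5

Rows in [2002-12-15, 2004-10-08): 2003-04-14, 2004-08-15, 2003-12-17, 2002-12-15, 2004-09-23 → 5 rows.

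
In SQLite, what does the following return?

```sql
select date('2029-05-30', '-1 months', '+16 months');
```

Adding -1 month to 2029-05-30 gives 2029-04-30.
Adding +16 months to 2029-04-30 gives 2030-08-30.

2030-08-30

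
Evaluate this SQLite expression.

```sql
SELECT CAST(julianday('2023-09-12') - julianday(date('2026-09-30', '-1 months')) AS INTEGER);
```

-1083

Adding -1 month to 2026-09-30 gives 2026-08-30.
18 days remain in September 2023 after the 12th (30 − 12).
Full months from October 2023 through July 2026 contribute their day counts.
Then 30 days into August 2026.
Total: 18 + 31 + 30 + 31 + 31 + 29 + 31 + 30 + 31 + 30 + 31 + 31 + 30 + 31 + 30 + 31 + 31 + 28 + 31 + 30 + 31 + 30 + 31 + 31 + 30 + 31 + 30 + 31 + 31 + 28 + 31 + 30 + 31 + 30 + 31 + 30 = 1083.
The subtraction is earlier − later, so the result is −1083 → -1083.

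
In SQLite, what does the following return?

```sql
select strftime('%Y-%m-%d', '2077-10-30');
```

`%Y-%m-%d` extracts the ISO date: 2077-10-30.

2077-10-30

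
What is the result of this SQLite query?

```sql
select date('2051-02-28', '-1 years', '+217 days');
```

2050-10-03

Adding -1 year to 2051-02-28 gives 2050-02-28.
Applying '+217 days' to 2050-02-28: counting 217 days forward gives 2050-10-03.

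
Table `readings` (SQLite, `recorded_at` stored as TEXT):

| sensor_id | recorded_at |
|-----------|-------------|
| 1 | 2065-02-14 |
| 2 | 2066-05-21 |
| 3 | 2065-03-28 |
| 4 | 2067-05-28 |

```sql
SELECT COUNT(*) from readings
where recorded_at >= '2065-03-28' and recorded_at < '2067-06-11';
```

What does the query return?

3

Rows in [2065-03-28, 2067-06-11): 2066-05-21, 2065-03-28, 2067-05-28 → 3 rows.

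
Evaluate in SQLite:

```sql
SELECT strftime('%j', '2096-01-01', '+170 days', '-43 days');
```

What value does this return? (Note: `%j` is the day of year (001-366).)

First apply '+170 days', '-43 days': 2096-01-01 → 2096-05-07.
Day-of-year for 2096-05-07: days since 2096-01-01 inclusive = 128, zero-padded to 128.

128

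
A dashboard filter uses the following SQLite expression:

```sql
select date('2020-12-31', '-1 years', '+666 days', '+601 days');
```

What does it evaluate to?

Adding -1 year to 2020-12-31 gives 2019-12-31.
Applying '+666 days' to 2019-12-31: counting 666 days forward gives 2021-10-27.
Applying '+601 days' to 2021-10-27: counting 601 days forward gives 2023-06-20.

2023-06-20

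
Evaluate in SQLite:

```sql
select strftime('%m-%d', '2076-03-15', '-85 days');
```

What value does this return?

First apply '-85 days': 2076-03-15 → 2075-12-21.
`%m-%d` extracts the month-day: 12-21.

12-21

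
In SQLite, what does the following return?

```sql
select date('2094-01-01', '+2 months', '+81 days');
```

Adding +2 months to 2094-01-01 gives 2094-03-01.
Applying '+81 days' to 2094-03-01: counting 81 days forward gives 2094-05-21.

2094-05-21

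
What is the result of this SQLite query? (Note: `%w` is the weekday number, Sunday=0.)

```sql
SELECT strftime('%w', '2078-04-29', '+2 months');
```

First apply '+2 months': 2078-04-29 → 2078-06-29.
2078-06-29 is a Wednesday; with Sunday=0 that is 3.

3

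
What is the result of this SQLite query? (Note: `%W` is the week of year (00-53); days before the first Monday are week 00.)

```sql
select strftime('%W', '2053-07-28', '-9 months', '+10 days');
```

First apply '-9 months', '+10 days': 2053-07-28 → 2052-11-07.
2052-11-07 is a Thursday. SQLite's %W counts Mondays since the year started; the result is 45.

45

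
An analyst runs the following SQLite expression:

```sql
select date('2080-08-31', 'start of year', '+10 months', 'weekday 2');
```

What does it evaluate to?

`start of year` rewinds 2080-08-31 to 2080-01-01.
Adding +10 months to 2080-01-01 gives 2080-11-01.
`weekday 2` advances to the next Tuesday; 2080-11-01 is a Friday, so it moves forward to 2080-11-05.

2080-11-05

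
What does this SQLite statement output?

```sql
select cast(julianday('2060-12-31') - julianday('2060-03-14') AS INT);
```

17 days remain in March 2060 after the 14th (31 − 14).
Full months from April 2060 through November 2060 contribute their day counts.
Then 31 days into December 2060.
Total: 17 + 30 + 31 + 30 + 31 + 31 + 30 + 31 + 30 + 31 = 292.

292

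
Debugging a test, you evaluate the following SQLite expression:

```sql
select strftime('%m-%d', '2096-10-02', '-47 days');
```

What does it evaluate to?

08-16

First apply '-47 days': 2096-10-02 → 2096-08-16.
`%m-%d` extracts the month-day: 08-16.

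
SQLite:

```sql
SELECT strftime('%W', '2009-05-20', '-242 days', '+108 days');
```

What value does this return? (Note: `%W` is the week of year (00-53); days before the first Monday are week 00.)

First apply '-242 days', '+108 days': 2009-05-20 → 2009-01-06.
2009-01-06 is a Tuesday. SQLite's %W counts Mondays since the year started; the result is 01.

01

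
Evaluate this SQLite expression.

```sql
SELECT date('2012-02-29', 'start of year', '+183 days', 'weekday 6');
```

2012-07-07

`start of year` rewinds 2012-02-29 to 2012-01-01.
Applying '+183 days' to 2012-01-01: counting 183 days forward gives 2012-07-02.
`weekday 6` advances to the next Saturday; 2012-07-02 is a Monday, so it moves forward to 2012-07-07.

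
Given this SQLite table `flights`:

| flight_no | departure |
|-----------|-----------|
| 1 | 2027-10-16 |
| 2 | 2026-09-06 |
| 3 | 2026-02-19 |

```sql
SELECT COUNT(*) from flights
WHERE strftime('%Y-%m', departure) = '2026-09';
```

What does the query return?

Rows with year-month 2026-09: 2026-09-06 → 1.

1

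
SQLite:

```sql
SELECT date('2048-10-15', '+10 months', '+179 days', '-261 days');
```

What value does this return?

Adding +10 months to 2048-10-15 gives 2049-08-15.
Applying '+179 days' to 2049-08-15: counting 179 days forward gives 2050-02-10.
Applying '-261 days' to 2050-02-10: counting 261 days back gives 2049-05-25.

2049-05-25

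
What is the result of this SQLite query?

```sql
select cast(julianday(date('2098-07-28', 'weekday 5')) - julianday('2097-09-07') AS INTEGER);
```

`weekday 5` advances to the next Friday; 2098-07-28 is a Monday, so it moves forward to 2098-08-01.
23 days remain in September 2097 after the 7th (30 − 7).
Full months from October 2097 through July 2098 contribute their day counts.
Then 1 day into August 2098.
Total: 23 + 31 + 30 + 31 + 31 + 28 + 31 + 30 + 31 + 30 + 31 + 1 = 328.

328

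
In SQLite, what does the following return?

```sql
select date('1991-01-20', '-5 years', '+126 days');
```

Adding -5 years to 1991-01-20 gives 1986-01-20.
Applying '+126 days' to 1986-01-20: counting 126 days forward gives 1986-05-26.

1986-05-26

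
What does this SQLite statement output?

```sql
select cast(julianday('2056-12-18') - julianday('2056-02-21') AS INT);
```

301

8 days remain in February 2056 after the 21st (29 − 21).
Full months from March 2056 through November 2056 contribute their day counts.
Then 18 days into December 2056.
Total: 8 + 31 + 30 + 31 + 30 + 31 + 31 + 30 + 31 + 30 + 18 = 301.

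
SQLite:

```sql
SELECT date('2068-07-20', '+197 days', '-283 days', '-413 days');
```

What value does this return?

Applying '+197 days' to 2068-07-20: counting 197 days forward gives 2069-02-02.
Applying '-283 days' to 2069-02-02: counting 283 days back gives 2068-04-25.
Applying '-413 days' to 2068-04-25: counting 413 days back gives 2067-03-09.

2067-03-09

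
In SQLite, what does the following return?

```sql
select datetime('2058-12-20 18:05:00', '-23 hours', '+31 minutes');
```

2058-12-19 19:36:00

-23 hours from 2058-12-20 18:05:00 is 2058-12-19 19:05:00 (crosses midnight).
+31 minutes from 2058-12-19 19:05:00 is 2058-12-19 19:36:00.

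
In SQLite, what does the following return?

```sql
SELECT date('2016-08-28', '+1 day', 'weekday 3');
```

2016-08-31

Advancing 1 more day within August lands on 2016-08-29.
`weekday 3` advances to the next Wednesday; 2016-08-29 is a Monday, so it moves forward to 2016-08-31.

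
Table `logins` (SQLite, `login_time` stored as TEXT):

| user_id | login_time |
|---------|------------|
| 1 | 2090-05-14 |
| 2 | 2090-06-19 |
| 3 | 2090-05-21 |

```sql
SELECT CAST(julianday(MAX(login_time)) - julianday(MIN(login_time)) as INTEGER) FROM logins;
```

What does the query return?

36

MIN = 2090-05-14, MAX = 2090-06-19.
17 days remain in May 2090 after the 14th (31 − 14).
Then 19 days into June 2090.
Total: 17 + 19 = 36.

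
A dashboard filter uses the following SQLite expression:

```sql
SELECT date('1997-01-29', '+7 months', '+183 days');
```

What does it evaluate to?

1998-02-28

Adding +7 months to 1997-01-29 gives 1997-08-29.
Applying '+183 days' to 1997-08-29: counting 183 days forward gives 1998-02-28.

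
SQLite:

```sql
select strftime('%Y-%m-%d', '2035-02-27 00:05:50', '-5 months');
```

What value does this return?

2034-09-27

First apply '-5 months': 2035-02-27 00:05:50 → 2034-09-27 00:05:50.
`%Y-%m-%d` extracts the ISO date: 2034-09-27.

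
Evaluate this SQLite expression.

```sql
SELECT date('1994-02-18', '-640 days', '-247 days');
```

1991-09-15

Applying '-640 days' to 1994-02-18: counting 640 days back gives 1992-05-19.
Applying '-247 days' to 1992-05-19: counting 247 days back gives 1991-09-15.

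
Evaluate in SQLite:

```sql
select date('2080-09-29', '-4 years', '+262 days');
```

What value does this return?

2077-06-18

Adding -4 years to 2080-09-29 gives 2076-09-29.
Applying '+262 days' to 2076-09-29: counting 262 days forward gives 2077-06-18.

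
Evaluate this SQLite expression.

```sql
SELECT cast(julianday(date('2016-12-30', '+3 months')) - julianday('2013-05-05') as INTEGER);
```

1425

Adding +3 months to 2016-12-30 gives 2017-03-30.
26 days remain in May 2013 after the 5th (31 − 5).
Full months from June 2013 through February 2017 contribute their day counts.
Then 30 days into March 2017.
Total: 26 + 30 + 31 + 31 + 30 + 31 + 30 + 31 + 31 + 28 + 31 + 30 + 31 + 30 + 31 + 31 + 30 + 31 + 30 + 31 + 31 + 28 + 31 + 30 + 31 + 30 + 31 + 31 + 30 + 31 + 30 + 31 + 31 + 29 + 31 + 30 + 31 + 30 + 31 + 31 + 30 + 31 + 30 + 31 + 31 + 28 + 30 = 1425.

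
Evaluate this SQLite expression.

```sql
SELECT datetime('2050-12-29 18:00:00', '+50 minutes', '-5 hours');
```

+50 minutes from 2050-12-29 18:00:00 is 2050-12-29 18:50:00.
-5 hours from 2050-12-29 18:50:00 is 2050-12-29 13:50:00.

2050-12-29 13:50:00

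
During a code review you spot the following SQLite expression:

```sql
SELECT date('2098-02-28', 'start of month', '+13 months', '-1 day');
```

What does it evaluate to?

2099-02-28

`start of month` rewinds 2098-02-28 to 2098-02-01.
Adding +13 months to 2098-02-01 gives 2099-03-01.
Going back 1 day from 2099-03-01 reaches 2099-02-28 (last day of February, 28 days).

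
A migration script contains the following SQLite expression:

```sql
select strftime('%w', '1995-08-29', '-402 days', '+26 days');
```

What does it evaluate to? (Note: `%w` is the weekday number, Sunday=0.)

First apply '-402 days', '+26 days': 1995-08-29 → 1994-08-18.
1994-08-18 is a Thursday; with Sunday=0 that is 4.

4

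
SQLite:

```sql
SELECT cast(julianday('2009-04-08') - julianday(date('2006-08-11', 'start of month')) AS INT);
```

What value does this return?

981

`start of month` rewinds 2006-08-11 to 2006-08-01.
30 days remain in August 2006 after the 1st (31 − 1).
Full months from September 2006 through March 2009 contribute their day counts.
Then 8 days into April 2009.
Total: 30 + 30 + 31 + 30 + 31 + 31 + 28 + 31 + 30 + 31 + 30 + 31 + 31 + 30 + 31 + 30 + 31 + 31 + 29 + 31 + 30 + 31 + 30 + 31 + 31 + 30 + 31 + 30 + 31 + 31 + 28 + 31 + 8 = 981.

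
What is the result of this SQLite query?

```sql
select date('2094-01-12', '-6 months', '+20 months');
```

Adding -6 months to 2094-01-12 gives 2093-07-12.
Adding +20 months to 2093-07-12 gives 2095-03-12.

2095-03-12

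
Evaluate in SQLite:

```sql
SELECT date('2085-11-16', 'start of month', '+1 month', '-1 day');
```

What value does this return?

`start of month` rewinds 2085-11-16 to 2085-11-01.
Adding +1 month to 2085-11-01 gives 2085-12-01.
Going back 1 day from 2085-12-01 reaches 2085-11-30 (last day of November, 30 days).

2085-11-30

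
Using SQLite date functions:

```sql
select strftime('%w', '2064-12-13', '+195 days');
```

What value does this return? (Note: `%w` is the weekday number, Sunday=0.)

First apply '+195 days': 2064-12-13 → 2065-06-26.
2065-06-26 is a Friday; with Sunday=0 that is 5.

5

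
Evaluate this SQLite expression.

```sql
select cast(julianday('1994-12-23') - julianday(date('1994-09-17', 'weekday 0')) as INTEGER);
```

96

`weekday 0` advances to the next Sunday; 1994-09-17 is a Saturday, so it moves forward to 1994-09-18.
12 days remain in September 1994 after the 18th (30 − 18).
October 1994: 31 days.
November 1994: 30 days.
Then 23 days into December 1994.
Total: 12 + 31 + 30 + 23 = 96.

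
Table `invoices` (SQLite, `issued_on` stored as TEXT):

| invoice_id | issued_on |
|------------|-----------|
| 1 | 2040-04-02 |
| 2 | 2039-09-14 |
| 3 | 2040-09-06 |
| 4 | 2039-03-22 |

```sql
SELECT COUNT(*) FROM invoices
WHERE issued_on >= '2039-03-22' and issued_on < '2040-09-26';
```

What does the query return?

4

Rows in [2039-03-22, 2040-09-26): 2040-04-02, 2039-09-14, 2040-09-06, 2039-03-22 → 4 rows.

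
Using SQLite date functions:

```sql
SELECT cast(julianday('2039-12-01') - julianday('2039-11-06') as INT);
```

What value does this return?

24 days remain in November 2039 after the 6th (30 − 6).
Then 1 day into December 2039.
Total: 24 + 1 = 25.

25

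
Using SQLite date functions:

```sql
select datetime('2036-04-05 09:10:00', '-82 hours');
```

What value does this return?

-82 hours from 2036-04-05 09:10:00 is 2036-04-01 23:10:00 (crosses midnight).

2036-04-01 23:10:00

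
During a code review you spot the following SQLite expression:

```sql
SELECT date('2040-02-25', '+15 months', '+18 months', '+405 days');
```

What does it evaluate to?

2044-01-04

Adding +15 months to 2040-02-25 gives 2041-05-25.
Adding +18 months to 2041-05-25 gives 2042-11-25.
Applying '+405 days' to 2042-11-25: counting 405 days forward gives 2044-01-04.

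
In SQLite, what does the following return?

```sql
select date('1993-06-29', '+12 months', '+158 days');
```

Adding +12 months to 1993-06-29 gives 1994-06-29.
Applying '+158 days' to 1994-06-29: counting 158 days forward gives 1994-12-04.

1994-12-04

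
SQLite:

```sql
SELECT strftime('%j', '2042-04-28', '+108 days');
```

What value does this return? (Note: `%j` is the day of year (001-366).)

226

First apply '+108 days': 2042-04-28 → 2042-08-14.
Day-of-year for 2042-08-14: days since 2042-01-01 inclusive = 226, zero-padded to 226.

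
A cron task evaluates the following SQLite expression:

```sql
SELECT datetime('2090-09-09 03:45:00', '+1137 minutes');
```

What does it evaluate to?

1137 minutes = 18h 57m; +1137 minutes from 2090-09-09 03:45:00 is 2090-09-09 22:42:00.

2090-09-09 22:42:00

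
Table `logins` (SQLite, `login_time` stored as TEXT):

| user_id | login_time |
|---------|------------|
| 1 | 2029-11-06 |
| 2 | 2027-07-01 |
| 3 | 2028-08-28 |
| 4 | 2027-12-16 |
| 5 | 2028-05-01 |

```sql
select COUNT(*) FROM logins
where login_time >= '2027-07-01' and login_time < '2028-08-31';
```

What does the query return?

Rows in [2027-07-01, 2028-08-31): 2027-07-01, 2028-08-28, 2027-12-16, 2028-05-01 → 4 rows.

4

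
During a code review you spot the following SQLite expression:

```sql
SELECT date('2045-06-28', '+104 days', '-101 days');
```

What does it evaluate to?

2045-07-01

Applying '+104 days' to 2045-06-28: counting 104 days forward gives 2045-10-10.
Applying '-101 days' to 2045-10-10: counting 101 days back gives 2045-07-01.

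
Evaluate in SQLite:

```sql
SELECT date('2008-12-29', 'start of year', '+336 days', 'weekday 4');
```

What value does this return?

`start of year` rewinds 2008-12-29 to 2008-01-01.
Applying '+336 days' to 2008-01-01: counting 336 days forward gives 2008-12-02.
`weekday 4` advances to the next Thursday; 2008-12-02 is a Tuesday, so it moves forward to 2008-12-04.

2008-12-04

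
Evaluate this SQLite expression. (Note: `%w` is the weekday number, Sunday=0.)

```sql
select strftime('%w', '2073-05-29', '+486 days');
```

First apply '+486 days': 2073-05-29 → 2074-09-27.
2074-09-27 is a Thursday; with Sunday=0 that is 4.

4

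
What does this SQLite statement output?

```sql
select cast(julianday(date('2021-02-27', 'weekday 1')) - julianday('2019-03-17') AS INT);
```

`weekday 1` advances to the next Monday; 2021-02-27 is a Saturday, so it moves forward to 2021-03-01.
14 days remain in March 2019 after the 17th (31 − 17).
Full months from April 2019 through February 2021 contribute their day counts.
Then 1 day into March 2021.
Total: 14 + 30 + 31 + 30 + 31 + 31 + 30 + 31 + 30 + 31 + 31 + 29 + 31 + 30 + 31 + 30 + 31 + 31 + 30 + 31 + 30 + 31 + 31 + 28 + 1 = 715.

715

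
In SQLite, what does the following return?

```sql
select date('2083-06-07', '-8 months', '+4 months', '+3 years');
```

2086-02-07

Adding -8 months to 2083-06-07 gives 2082-10-07.
Adding +4 months to 2082-10-07 gives 2083-02-07.
Adding +3 years to 2083-02-07 gives 2086-02-07.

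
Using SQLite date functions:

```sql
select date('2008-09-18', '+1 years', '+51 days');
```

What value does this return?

2009-11-08

Adding +1 year to 2008-09-18 gives 2009-09-18.
Applying '+51 days' to 2009-09-18: counting 51 days forward gives 2009-11-08.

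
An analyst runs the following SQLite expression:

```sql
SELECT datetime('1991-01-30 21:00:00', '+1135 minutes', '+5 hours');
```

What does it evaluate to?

1991-01-31 20:55:00

1135 minutes = 18h 55m; +1135 minutes from 1991-01-30 21:00:00 is 1991-01-31 15:55:00 (crosses midnight).
+5 hours from 1991-01-31 15:55:00 is 1991-01-31 20:55:00.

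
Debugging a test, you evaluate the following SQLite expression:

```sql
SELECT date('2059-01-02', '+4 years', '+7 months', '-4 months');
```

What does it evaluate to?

2063-04-02

Adding +4 years to 2059-01-02 gives 2063-01-02.
Adding +7 months to 2063-01-02 gives 2063-08-02.
Adding -4 months to 2063-08-02 gives 2063-04-02.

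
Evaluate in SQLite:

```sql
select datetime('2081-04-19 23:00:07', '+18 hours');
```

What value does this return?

+18 hours from 2081-04-19 23:00:07 is 2081-04-20 17:00:07 (crosses midnight).

2081-04-20 17:00:07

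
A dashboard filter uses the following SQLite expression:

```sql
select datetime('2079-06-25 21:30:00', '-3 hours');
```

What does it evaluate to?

-3 hours from 2079-06-25 21:30:00 is 2079-06-25 18:30:00.

2079-06-25 18:30:00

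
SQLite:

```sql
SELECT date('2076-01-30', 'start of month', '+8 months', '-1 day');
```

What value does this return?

2076-08-31

`start of month` rewinds 2076-01-30 to 2076-01-01.
Adding +8 months to 2076-01-01 gives 2076-09-01.
Going back 1 day from 2076-09-01 reaches 2076-08-31 (last day of August, 31 days).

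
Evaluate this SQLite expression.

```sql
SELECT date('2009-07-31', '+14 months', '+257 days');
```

2011-06-15

Adding +14 months to 2009-07-31 targets 2010-09-31. September 2010 has only 30 days, so SQLite normalizes the 1-day overflow forward to 2010-10-01.
Applying '+257 days' to 2010-10-01: counting 257 days forward gives 2011-06-15.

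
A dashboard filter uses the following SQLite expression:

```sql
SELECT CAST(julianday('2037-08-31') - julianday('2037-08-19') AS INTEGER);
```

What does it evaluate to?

12

Both dates are in August 2037: 31 − 19 = 12.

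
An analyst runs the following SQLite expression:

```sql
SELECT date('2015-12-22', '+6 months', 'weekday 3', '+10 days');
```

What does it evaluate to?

Adding +6 months to 2015-12-22 gives 2016-06-22.
`weekday 3` advances to the next Wednesday; 2016-06-22 is already a Wednesday, so it stays at 2016-06-22.
June 2016 has 30 days; 8 remain after the 22nd, so 9 days reach 2016-07-01.
Advancing 1 more day within July lands on 2016-07-02.

2016-07-02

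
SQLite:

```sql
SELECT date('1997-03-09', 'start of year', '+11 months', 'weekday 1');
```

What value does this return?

1997-12-01

`start of year` rewinds 1997-03-09 to 1997-01-01.
Adding +11 months to 1997-01-01 gives 1997-12-01.
`weekday 1` advances to the next Monday; 1997-12-01 is already a Monday, so it stays at 1997-12-01.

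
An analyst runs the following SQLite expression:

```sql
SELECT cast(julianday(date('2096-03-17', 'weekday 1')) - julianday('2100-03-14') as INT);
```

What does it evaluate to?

-1455

`weekday 1` advances to the next Monday; 2096-03-17 is a Saturday, so it moves forward to 2096-03-19.
12 days remain in March 2096 after the 19th (31 − 19).
Full months from April 2096 through February 2100 contribute their day counts.
Then 14 days into March 2100.
Total: 12 + 30 + 31 + 30 + 31 + 31 + 30 + 31 + 30 + 31 + 31 + 28 + 31 + 30 + 31 + 30 + 31 + 31 + 30 + 31 + 30 + 31 + 31 + 28 + 31 + 30 + 31 + 30 + 31 + 31 + 30 + 31 + 30 + 31 + 31 + 28 + 31 + 30 + 31 + 30 + 31 + 31 + 30 + 31 + 30 + 31 + 31 + 28 + 14 = 1455.
The subtraction is earlier − later, so the result is −1455 → -1455.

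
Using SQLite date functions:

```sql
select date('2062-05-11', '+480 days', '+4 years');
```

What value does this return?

Applying '+480 days' to 2062-05-11: counting 480 days forward gives 2063-09-03.
Adding +4 years to 2063-09-03 gives 2067-09-03.

2067-09-03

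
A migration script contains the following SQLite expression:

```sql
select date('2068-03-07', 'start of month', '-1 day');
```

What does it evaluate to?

2068-02-29

`start of month` rewinds 2068-03-07 to 2068-03-01.
Going back 1 day from 2068-03-01 reaches 2068-02-29 (last day of February, 29 days).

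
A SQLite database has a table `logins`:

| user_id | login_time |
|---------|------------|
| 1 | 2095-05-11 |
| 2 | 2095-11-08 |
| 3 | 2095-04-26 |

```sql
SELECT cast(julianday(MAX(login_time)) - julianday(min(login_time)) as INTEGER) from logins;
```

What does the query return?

196

MIN = 2095-04-26, MAX = 2095-11-08.
4 days remain in April 2095 after the 26th (30 − 26).
Full months from May 2095 through October 2095 contribute their day counts.
Then 8 days into November 2095.
Total: 4 + 31 + 30 + 31 + 31 + 30 + 31 + 8 = 196.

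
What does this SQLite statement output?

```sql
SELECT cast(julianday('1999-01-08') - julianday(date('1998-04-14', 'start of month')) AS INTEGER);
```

`start of month` rewinds 1998-04-14 to 1998-04-01.
29 days remain in April 1998 after the 1st (30 − 1).
Full months from May 1998 through December 1998 contribute their day counts.
Then 8 days into January 1999.
Total: 29 + 31 + 30 + 31 + 31 + 30 + 31 + 30 + 31 + 8 = 282.

282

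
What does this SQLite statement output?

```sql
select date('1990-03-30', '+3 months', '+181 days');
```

Adding +3 months to 1990-03-30 gives 1990-06-30.
Applying '+181 days' to 1990-06-30: counting 181 days forward gives 1990-12-28.

1990-12-28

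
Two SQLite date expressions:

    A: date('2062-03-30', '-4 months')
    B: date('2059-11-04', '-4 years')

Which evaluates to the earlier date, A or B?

A = 2061-11-30.
B = 2055-11-04.
B is earlier.

B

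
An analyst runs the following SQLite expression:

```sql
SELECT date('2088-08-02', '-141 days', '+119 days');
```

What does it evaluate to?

Applying '-141 days' to 2088-08-02: counting 141 days back gives 2088-03-14.
Applying '+119 days' to 2088-03-14: counting 119 days forward gives 2088-07-11.

2088-07-11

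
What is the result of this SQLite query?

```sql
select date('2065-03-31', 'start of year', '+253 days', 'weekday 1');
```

`start of year` rewinds 2065-03-31 to 2065-01-01.
Applying '+253 days' to 2065-01-01: counting 253 days forward gives 2065-09-11.
`weekday 1` advances to the next Monday; 2065-09-11 is a Friday, so it moves forward to 2065-09-14.

2065-09-14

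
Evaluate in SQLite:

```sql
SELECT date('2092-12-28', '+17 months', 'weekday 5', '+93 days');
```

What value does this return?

Adding +17 months to 2092-12-28 gives 2094-05-28.
`weekday 5` advances to the next Friday; 2094-05-28 is already a Friday, so it stays at 2094-05-28.
Applying '+93 days' to 2094-05-28: counting 93 days forward gives 2094-08-29.

2094-08-29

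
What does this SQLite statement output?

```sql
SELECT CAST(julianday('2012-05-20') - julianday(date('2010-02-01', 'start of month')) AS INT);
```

`start of month` rewinds 2010-02-01 to 2010-02-01.
27 days remain in February 2010 after the 1st (28 − 1).
Full months from March 2010 through April 2012 contribute their day counts.
Then 20 days into May 2012.
Total: 27 + 31 + 30 + 31 + 30 + 31 + 31 + 30 + 31 + 30 + 31 + 31 + 28 + 31 + 30 + 31 + 30 + 31 + 31 + 30 + 31 + 30 + 31 + 31 + 29 + 31 + 30 + 20 = 839.

839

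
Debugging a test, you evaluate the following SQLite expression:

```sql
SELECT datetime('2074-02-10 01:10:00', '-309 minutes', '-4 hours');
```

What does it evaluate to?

309 minutes = 5h 9m; -309 minutes from 2074-02-10 01:10:00 is 2074-02-09 20:01:00 (crosses midnight).
-4 hours from 2074-02-09 20:01:00 is 2074-02-09 16:01:00.

2074-02-09 16:01:00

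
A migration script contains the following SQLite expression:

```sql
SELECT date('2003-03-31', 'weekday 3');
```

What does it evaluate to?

2003-04-02

`weekday 3` advances to the next Wednesday; 2003-03-31 is a Monday, so it moves forward to 2003-04-02.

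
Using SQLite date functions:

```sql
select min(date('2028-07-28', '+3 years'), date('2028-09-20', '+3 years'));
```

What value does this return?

2031-07-28

date('2028-07-28', '+3 years') → 2031-07-28.
date('2028-09-20', '+3 years') → 2031-09-20.
Earlier of the two is 2031-07-28.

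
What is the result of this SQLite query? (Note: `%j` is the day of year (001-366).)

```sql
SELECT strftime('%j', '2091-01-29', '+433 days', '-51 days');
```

First apply '+433 days', '-51 days': 2091-01-29 → 2092-02-15.
Day-of-year for 2092-02-15: days since 2092-01-01 inclusive = 46, zero-padded to 046.

046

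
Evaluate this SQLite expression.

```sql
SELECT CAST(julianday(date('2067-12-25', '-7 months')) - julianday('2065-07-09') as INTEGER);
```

685

Adding -7 months to 2067-12-25 gives 2067-05-25.
22 days remain in July 2065 after the 9th (31 − 9).
Full months from August 2065 through April 2067 contribute their day counts.
Then 25 days into May 2067.
Total: 22 + 31 + 30 + 31 + 30 + 31 + 31 + 28 + 31 + 30 + 31 + 30 + 31 + 31 + 30 + 31 + 30 + 31 + 31 + 28 + 31 + 30 + 25 = 685.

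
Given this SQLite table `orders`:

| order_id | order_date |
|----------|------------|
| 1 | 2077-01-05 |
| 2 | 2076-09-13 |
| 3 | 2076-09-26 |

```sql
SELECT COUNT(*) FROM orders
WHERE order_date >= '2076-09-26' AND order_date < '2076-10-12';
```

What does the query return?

Rows in [2076-09-26, 2076-10-12): 2076-09-26 → 1 row.

1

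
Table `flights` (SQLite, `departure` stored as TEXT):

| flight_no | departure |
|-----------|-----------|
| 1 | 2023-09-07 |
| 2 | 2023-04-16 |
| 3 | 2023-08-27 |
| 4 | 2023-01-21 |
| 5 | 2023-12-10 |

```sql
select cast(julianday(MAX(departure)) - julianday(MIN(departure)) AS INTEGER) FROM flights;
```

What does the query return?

323

MIN = 2023-01-21, MAX = 2023-12-10.
10 days remain in January 2023 after the 21st (31 − 21).
Full months from February 2023 through November 2023 contribute their day counts.
Then 10 days into December 2023.
Total: 10 + 28 + 31 + 30 + 31 + 30 + 31 + 31 + 30 + 31 + 30 + 10 = 323.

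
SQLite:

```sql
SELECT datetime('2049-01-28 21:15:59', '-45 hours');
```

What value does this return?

2049-01-27 00:15:59

-45 hours from 2049-01-28 21:15:59 is 2049-01-27 00:15:59 (crosses midnight).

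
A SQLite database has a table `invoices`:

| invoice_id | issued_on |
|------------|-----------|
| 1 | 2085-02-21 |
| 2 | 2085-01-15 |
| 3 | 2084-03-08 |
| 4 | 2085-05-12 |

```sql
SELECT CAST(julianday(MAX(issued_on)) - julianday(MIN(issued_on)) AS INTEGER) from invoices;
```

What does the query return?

430

MIN = 2084-03-08, MAX = 2085-05-12.
23 days remain in March 2084 after the 8th (31 − 8).
Full months from April 2084 through April 2085 contribute their day counts.
Then 12 days into May 2085.
Total: 23 + 30 + 31 + 30 + 31 + 31 + 30 + 31 + 30 + 31 + 31 + 28 + 31 + 30 + 12 = 430.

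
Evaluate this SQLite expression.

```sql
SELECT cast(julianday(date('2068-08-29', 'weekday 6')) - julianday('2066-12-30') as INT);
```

`weekday 6` advances to the next Saturday; 2068-08-29 is a Wednesday, so it moves forward to 2068-09-01.
1 day remains in December 2066 after the 30th (31 − 30).
Full months from January 2067 through August 2068 contribute their day counts.
Then 1 day into September 2068.
Total: 1 + 31 + 28 + 31 + 30 + 31 + 30 + 31 + 31 + 30 + 31 + 30 + 31 + 31 + 29 + 31 + 30 + 31 + 30 + 31 + 31 + 1 = 611.

611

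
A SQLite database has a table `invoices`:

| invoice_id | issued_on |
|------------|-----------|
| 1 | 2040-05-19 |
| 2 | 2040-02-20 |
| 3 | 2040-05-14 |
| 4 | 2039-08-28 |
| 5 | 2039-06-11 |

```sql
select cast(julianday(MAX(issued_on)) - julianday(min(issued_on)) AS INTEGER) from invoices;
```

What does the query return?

MIN = 2039-06-11, MAX = 2040-05-19.
19 days remain in June 2039 after the 11th (30 − 11).
Full months from July 2039 through April 2040 contribute their day counts.
Then 19 days into May 2040.
Total: 19 + 31 + 31 + 30 + 31 + 30 + 31 + 31 + 29 + 31 + 30 + 19 = 343.

343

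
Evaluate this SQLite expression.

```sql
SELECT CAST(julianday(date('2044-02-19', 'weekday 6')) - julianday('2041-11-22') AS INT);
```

820

`weekday 6` advances to the next Saturday; 2044-02-19 is a Friday, so it moves forward to 2044-02-20.
8 days remain in November 2041 after the 22nd (30 − 22).
Full months from December 2041 through January 2044 contribute their day counts.
Then 20 days into February 2044.
Total: 8 + 31 + 31 + 28 + 31 + 30 + 31 + 30 + 31 + 31 + 30 + 31 + 30 + 31 + 31 + 28 + 31 + 30 + 31 + 30 + 31 + 31 + 30 + 31 + 30 + 31 + 31 + 20 = 820.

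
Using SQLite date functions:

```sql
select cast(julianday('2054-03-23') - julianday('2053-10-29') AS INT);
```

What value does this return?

145

2 days remain in October 2053 after the 29th (31 − 29).
November 2053: 30 days.
December 2053: 31 days.
January 2054: 31 days.
February 2054: 28 days.
Then 23 days into March 2054.
Total: 2 + 30 + 31 + 31 + 28 + 23 = 145.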